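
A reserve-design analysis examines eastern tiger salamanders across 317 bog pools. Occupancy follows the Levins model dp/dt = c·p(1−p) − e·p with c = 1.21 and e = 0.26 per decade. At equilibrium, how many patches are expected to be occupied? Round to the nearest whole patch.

p* = 1 − e/c = 1 − 0.26/1.21 = 0.7851.
Expected occupied patches = N × p* = 317 × 0.7851 = 248.88 ≈ 249.

249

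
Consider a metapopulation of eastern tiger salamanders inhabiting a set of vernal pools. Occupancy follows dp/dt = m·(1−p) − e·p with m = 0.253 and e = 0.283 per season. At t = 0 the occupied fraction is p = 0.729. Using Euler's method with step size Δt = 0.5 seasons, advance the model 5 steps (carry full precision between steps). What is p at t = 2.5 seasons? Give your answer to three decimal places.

Update rule: p ← p + [m·(1−p) − e·p]·Δt with Δt = 0.5.
step 1: Δp = -0.06887, p = 0.66013
step 2: Δp = -0.05041, p = 0.60971
step 3: Δp = -0.03690, p = 0.57281
step 4: Δp = -0.02701, p = 0.54580
step 5: Δp = -0.01977, p = 0.52602

0.526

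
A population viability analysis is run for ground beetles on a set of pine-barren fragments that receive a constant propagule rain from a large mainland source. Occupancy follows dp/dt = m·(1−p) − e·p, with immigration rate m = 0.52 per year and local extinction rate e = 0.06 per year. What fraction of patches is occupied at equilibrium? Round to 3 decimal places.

Setting dp/dt = 0: m − m·p* = e·p*, so m = (m+e)·p*.
p* = m/(m+e) = 0.52/(0.52+0.06) = 0.52/0.5800 = 0.8966.

0.897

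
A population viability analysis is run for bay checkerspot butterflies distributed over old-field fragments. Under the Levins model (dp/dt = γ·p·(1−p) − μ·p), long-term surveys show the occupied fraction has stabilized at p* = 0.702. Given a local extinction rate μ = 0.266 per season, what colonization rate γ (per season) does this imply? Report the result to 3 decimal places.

At equilibrium γ(1−p*) = μ, so γ = μ/(1−p*).
γ = 0.266/(1 − 0.702) = 0.266/0.2980 = 0.8926.

0.893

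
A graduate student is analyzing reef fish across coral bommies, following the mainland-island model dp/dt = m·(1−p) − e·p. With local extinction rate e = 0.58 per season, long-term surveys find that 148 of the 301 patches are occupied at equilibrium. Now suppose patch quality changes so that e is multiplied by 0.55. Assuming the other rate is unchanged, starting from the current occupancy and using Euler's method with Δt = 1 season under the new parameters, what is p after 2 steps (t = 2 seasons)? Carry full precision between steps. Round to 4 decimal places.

0.6354

Observed p* = 148/301 = 0.49169.
Balance m(1−p*) = e·p* gives m = e·p*/(1−p*) = 0.58×0.49169/0.50831 = 0.56105.
Starting from p₀ = 0.49169; update p ← p + (dp/dt)·Δt with the new parameters.
step 1: Δp = +0.12833, p = 0.62003
step 2: Δp = +0.01539, p = 0.63542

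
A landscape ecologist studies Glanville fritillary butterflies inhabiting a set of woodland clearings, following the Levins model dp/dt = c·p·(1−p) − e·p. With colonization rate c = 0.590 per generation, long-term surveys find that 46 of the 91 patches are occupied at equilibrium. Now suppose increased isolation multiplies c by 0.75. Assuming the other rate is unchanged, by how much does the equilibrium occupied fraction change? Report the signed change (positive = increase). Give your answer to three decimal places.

-0.165

Observed p* = 46/91 = 0.50549.
Balance c(1−p*) = e gives e = 0.590×(1 − 0.50549) = 0.29176.
New p* = 1 − e/c = 1 − 0.29176/0.44250 = 0.34066.
Δp* = 0.34066 − 0.50549 = -0.16483.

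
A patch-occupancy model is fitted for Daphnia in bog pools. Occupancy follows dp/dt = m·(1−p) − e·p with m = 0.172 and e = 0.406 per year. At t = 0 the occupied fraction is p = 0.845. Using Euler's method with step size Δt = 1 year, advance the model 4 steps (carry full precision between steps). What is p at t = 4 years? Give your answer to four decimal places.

Update rule: p ← p + [m·(1−p) − e·p]·Δt with Δt = 1.
step 1: Δp = -0.31641, p = 0.52859
step 2: Δp = -0.13353, p = 0.39506
step 3: Δp = -0.05635, p = 0.33872
step 4: Δp = -0.02378, p = 0.31494

0.3149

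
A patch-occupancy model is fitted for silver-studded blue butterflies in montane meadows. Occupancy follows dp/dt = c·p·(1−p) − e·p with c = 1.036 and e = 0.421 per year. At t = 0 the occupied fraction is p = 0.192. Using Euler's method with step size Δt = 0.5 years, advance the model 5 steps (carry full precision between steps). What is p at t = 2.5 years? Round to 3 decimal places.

Update rule: p ← p + [c·p·(1−p) − e·p]·Δt with Δt = 0.5.
p: 0.19200 → 0.23194  (Δp = +0.03994)
p: 0.23194 → 0.27540  (Δp = +0.04346)
p: 0.27540 → 0.32080  (Δp = +0.04540)
p: 0.32080 → 0.36613  (Δp = +0.04534)
p: 0.36613 → 0.40928  (Δp = +0.04315)

0.409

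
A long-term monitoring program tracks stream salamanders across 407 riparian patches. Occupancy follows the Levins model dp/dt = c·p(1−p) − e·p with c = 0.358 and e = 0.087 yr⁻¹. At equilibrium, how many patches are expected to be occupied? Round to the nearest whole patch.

p* = 1 − e/c = 1 − 0.087/0.358 = 0.7570.
Expected occupied patches = N × p* = 407 × 0.7570 = 308.09 ≈ 308.

308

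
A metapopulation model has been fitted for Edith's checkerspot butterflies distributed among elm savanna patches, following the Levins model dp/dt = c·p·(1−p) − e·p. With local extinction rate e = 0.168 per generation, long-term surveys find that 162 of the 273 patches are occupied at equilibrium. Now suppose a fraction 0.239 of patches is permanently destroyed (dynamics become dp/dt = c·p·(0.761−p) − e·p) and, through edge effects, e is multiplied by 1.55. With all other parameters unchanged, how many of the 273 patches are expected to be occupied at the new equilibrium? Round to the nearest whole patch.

Observed p* = 162/273 = 0.59341.
Balance c(1−p*) = e gives c = e/(1 − 0.59341) = 0.168/0.40659 = 0.41319.
New p* = 0.761 − e/c = 0.761 − 0.26040/0.41319 = 0.13078.
Expected occupied = 273 × 0.13078 = 35.70 ≈ 36.

36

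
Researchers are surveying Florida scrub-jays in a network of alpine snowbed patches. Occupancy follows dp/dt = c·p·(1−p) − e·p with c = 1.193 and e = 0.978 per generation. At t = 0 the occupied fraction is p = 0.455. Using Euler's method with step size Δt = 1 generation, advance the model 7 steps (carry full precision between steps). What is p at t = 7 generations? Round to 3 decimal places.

Update rule: p ← p + [c·p·(1−p) − e·p]·Δt with Δt = 1.
step 1: Δp = -0.14916, p = 0.30584
step 2: Δp = -0.04584, p = 0.26001
step 3: Δp = -0.02475, p = 0.23526
step 4: Δp = -0.01545, p = 0.21981
step 5: Δp = -0.01038, p = 0.20943
step 6: Δp = -0.00730, p = 0.20213
step 7: Δp = -0.00528, p = 0.19685

0.197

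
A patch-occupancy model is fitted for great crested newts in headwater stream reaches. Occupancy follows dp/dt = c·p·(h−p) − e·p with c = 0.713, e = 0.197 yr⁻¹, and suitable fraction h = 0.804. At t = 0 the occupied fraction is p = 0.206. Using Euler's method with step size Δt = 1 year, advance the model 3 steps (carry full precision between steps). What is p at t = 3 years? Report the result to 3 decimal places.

0.351

Update rule: p ← p + [c·p·(h−p) − e·p]·Δt with Δt = 1.
t = 1: p = 0.20600 + (+0.04725) = 0.25325
t = 2: p = 0.25325 + (+0.04956) = 0.30281
t = 3: p = 0.30281 + (+0.04856) = 0.35136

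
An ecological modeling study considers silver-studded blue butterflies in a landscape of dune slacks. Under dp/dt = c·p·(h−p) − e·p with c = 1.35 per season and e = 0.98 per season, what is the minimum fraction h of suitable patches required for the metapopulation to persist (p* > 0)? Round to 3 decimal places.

p* = h − e/c is positive only when h > e/c.
h_min = e/c = 0.98/1.35 = 0.7259.

0.726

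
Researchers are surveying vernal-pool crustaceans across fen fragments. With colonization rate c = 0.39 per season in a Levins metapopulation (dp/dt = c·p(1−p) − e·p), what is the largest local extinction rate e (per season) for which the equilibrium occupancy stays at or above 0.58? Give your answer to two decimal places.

0.16

1 − e/c ≥ 0.58 ⇒ e ≤ c(1 − 0.58) = 0.39 × 0.4200.
e_max = 0.1638.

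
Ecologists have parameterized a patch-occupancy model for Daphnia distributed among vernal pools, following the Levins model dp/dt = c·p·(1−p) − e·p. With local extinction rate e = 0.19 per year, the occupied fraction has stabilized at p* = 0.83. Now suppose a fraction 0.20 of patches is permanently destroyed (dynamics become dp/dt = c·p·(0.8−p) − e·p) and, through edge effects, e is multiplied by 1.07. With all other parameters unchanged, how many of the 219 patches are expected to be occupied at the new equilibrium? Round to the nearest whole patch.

Balance c(1−p*) = e gives c = e/(1 − 0.83000) = 0.19/0.17000 = 1.11765.
New p* = 0.8 − e/c = 0.8 − 0.20330/1.11765 = 0.61810.
Expected occupied = 219 × 0.61810 = 135.36 ≈ 135.

135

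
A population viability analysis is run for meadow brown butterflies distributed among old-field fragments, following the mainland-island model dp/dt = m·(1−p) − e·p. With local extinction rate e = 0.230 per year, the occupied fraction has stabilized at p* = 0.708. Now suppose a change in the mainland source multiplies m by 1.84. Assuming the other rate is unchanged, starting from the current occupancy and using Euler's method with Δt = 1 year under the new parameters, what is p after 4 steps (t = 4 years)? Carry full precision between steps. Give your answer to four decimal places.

Balance m(1−p*) = e·p* gives m = e·p*/(1−p*) = 0.230×0.70800/0.29200 = 0.55767.
Starting from p₀ = 0.70800; update p ← p + (dp/dt)·Δt with the new parameters.
t = 1: p = 0.70800 + (+0.13679) = 0.84479
t = 2: p = 0.84479 + (-0.03503) = 0.80975
t = 3: p = 0.80975 + (+0.00897) = 0.81873
t = 4: p = 0.81873 + (-0.00230) = 0.81643

0.8164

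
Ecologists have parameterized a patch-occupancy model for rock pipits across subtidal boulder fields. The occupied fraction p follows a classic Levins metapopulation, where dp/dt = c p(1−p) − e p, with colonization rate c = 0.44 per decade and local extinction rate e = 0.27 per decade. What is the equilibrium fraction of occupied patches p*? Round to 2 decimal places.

0.39

At equilibrium, colonization balances extinction: c·p*·(1−p*) = e·p*.
So p* = 1 − e/c = 1 − 0.27/0.44 = 1 − 0.6136 = 0.3864.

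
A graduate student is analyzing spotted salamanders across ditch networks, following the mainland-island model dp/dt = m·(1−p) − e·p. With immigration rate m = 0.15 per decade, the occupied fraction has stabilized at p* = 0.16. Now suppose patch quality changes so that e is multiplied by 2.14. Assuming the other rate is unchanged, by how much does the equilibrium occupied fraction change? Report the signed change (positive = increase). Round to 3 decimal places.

Balance m(1−p*) = e·p* gives e = m(1−p*)/p* = 0.15×0.84000/0.16000 = 0.78750.
New p* = m/(m+e) = 0.15000/(0.15000+1.68525) = 0.08173.
Δp* = 0.08173 − 0.16000 = -0.07827.

-0.078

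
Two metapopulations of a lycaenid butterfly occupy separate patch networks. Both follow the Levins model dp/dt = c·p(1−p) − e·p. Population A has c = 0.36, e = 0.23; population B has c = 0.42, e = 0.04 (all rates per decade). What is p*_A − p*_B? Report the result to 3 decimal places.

-0.544

A: p*_A = 1 − 0.23/0.36 = 0.3611.
B: p*_B = 1 − 0.04/0.42 = 0.9048.
p*_A − p*_B = 0.3611 − 0.9048 = -0.5437.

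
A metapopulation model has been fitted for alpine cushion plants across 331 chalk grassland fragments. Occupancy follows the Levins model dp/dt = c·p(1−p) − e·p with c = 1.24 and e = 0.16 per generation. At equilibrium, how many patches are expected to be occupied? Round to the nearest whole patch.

p* = 1 − e/c = 1 − 0.16/1.24 = 0.8710.
Expected occupied patches = N × p* = 331 × 0.8710 = 288.29 ≈ 288.

288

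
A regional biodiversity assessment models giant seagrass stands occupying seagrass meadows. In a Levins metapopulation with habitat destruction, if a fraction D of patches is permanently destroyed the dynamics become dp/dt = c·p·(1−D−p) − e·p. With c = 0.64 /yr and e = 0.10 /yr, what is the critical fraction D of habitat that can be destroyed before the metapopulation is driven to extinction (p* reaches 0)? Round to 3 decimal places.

0.844

The nontrivial equilibrium is p* = (1−D) − e/c; extinction occurs when this hits zero.
So D_crit = 1 − e/c = 1 − 0.10/0.64 = 1 − 0.1562 = 0.8438.
Note this equals the original equilibrium occupancy — the Levins extinction-debt result.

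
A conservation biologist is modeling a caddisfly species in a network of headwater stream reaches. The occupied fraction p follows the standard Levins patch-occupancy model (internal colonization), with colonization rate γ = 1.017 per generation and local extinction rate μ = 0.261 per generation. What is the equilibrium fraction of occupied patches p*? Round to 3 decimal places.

Setting dp/dt = 0 and dividing through by p* gives γ·(1−p*) = μ.
So p* = 1 − μ/γ = 1 − 0.261/1.017 = 1 − 0.2566 = 0.7434.

0.743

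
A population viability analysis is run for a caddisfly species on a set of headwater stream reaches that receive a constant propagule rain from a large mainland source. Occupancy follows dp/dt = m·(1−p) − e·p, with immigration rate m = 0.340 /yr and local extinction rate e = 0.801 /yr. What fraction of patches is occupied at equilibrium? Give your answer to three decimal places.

0.298

At equilibrium the propagule rain into empty patches balances local extinction: m(1−p*) = e·p*.
p* = m/(m+e) = 0.340/(0.340+0.801) = 0.340/1.1410 = 0.2980.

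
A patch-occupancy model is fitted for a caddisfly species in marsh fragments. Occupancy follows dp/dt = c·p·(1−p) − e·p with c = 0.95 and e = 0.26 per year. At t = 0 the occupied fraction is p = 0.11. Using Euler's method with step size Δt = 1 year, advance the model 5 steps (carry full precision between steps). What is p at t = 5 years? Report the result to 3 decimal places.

0.613

Update rule: p ← p + [c·p·(1−p) − e·p]·Δt with Δt = 1.
p: 0.11000 → 0.17441  (Δp = +0.06441)
p: 0.17441 → 0.26585  (Δp = +0.09144)
p: 0.26585 → 0.38214  (Δp = +0.11629)
p: 0.38214 → 0.50709  (Δp = +0.12495)
p: 0.50709 → 0.61270  (Δp = +0.10561)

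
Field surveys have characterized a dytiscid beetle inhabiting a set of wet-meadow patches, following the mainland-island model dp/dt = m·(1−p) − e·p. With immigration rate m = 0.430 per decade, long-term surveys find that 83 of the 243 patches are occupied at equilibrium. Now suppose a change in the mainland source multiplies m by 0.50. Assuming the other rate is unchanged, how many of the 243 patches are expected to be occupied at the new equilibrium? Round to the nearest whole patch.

Observed p* = 83/243 = 0.34156.
Balance m(1−p*) = e·p* gives e = m(1−p*)/p* = 0.430×0.65844/0.34156 = 0.82893.
New p* = m/(m+e) = 0.21500/(0.21500+0.82893) = 0.20595.
Expected occupied = 243 × 0.20595 = 50.05 ≈ 50.

50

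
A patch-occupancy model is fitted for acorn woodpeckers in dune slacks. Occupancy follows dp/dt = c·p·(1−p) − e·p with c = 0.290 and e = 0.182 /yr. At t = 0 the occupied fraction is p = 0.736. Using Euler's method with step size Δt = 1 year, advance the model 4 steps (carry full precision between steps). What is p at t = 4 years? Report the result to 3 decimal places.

Update rule: p ← p + [c·p·(1−p) − e·p]·Δt with Δt = 1.
t = 1: p = 0.73600 + (-0.07760) = 0.65840
t = 2: p = 0.65840 + (-0.05460) = 0.60379
t = 3: p = 0.60379 + (-0.04051) = 0.56328
t = 4: p = 0.56328 + (-0.03118) = 0.53210

0.532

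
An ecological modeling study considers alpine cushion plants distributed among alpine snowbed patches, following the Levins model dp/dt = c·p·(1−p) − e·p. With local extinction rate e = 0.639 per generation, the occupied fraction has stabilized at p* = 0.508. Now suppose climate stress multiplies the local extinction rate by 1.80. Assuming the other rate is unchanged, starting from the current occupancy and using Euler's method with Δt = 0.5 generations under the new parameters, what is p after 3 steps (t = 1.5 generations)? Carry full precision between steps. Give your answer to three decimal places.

0.273

Balance c(1−p*) = e gives c = e/(1 − 0.50800) = 0.639/0.49200 = 1.29878.
Starting from p₀ = 0.50800; update p ← p + (dp/dt)·Δt with the new parameters.
t = 0.5: p = 0.50800 + (-0.12984) = 0.37816
t = 1: p = 0.37816 + (-0.06477) = 0.31338
t = 1.5: p = 0.31338 + (-0.04050) = 0.27289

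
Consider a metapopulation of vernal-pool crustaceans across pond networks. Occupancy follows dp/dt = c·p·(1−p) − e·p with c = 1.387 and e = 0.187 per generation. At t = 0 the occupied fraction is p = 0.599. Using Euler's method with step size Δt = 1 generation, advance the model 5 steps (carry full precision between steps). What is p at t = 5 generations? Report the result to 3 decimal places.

0.865

Update rule: p ← p + [c·p·(1−p) − e·p]·Δt with Δt = 1.
t = 1: p = 0.59900 + (+0.22114) = 0.82014
t = 2: p = 0.82014 + (+0.05123) = 0.87137
t = 3: p = 0.87137 + (-0.00749) = 0.86388
t = 4: p = 0.86388 + (+0.00155) = 0.86543
t = 5: p = 0.86543 + (-0.00031) = 0.86513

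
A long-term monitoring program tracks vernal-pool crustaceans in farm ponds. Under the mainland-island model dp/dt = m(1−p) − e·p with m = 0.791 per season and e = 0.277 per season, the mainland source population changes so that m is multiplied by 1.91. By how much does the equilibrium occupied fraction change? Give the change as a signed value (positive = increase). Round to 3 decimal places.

Before: p* = 0.791/(0.791+0.277) = 0.7406.
After: m = 1.51081, e = 0.277; p* = 1.51081/1.7878 = 0.8451.
Δp* = 0.8451 − 0.7406 = +0.1044.

0.104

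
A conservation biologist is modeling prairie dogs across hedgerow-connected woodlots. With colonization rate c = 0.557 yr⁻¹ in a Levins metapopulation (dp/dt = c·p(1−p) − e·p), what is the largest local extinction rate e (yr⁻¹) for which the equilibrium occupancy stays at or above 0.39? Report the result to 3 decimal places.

0.340

1 − e/c ≥ 0.39 ⇒ e ≤ c(1 − 0.39) = 0.557 × 0.6100.
e_max = 0.3398.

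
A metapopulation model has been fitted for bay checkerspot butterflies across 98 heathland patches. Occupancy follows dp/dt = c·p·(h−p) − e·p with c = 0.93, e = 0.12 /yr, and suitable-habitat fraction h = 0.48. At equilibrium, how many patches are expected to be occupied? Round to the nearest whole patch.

p* = h − e/c = 0.48 − 0.1290 = 0.3510.
Expected occupied patches = N × p* = 98 × 0.3510 = 34.39 ≈ 34.

34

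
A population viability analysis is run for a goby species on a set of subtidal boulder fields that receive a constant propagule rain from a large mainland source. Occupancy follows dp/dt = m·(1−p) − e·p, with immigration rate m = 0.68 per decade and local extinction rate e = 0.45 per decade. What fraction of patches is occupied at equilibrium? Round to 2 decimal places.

Setting dp/dt = 0: m − m·p* = e·p*, so m = (m+e)·p*.
p* = m/(m+e) = 0.68/(0.68+0.45) = 0.68/1.1300 = 0.6018.

0.60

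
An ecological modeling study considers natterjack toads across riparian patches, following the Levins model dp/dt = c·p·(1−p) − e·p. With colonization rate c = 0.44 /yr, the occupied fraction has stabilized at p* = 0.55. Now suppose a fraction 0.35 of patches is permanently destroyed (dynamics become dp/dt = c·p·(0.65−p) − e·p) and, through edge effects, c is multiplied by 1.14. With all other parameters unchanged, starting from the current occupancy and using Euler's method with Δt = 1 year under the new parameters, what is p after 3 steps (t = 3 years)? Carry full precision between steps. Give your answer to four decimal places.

0.3842

Balance c(1−p*) = e gives e = 0.44×(1 − 0.55000) = 0.19800.
Starting from p₀ = 0.55000; update p ← p + (dp/dt)·Δt with the new parameters.
t = 1: p = 0.55000 + (-0.08131) = 0.46869
t = 2: p = 0.46869 + (-0.05017) = 0.41851
t = 3: p = 0.41851 + (-0.03427) = 0.38424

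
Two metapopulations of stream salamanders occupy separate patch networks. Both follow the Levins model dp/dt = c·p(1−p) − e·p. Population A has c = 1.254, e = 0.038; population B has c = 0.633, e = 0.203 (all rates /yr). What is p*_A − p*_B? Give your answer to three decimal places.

0.290

A: p*_A = 1 − 0.038/1.254 = 0.9697.
B: p*_B = 1 − 0.203/0.633 = 0.6793.
p*_A − p*_B = 0.9697 − 0.6793 = 0.2904.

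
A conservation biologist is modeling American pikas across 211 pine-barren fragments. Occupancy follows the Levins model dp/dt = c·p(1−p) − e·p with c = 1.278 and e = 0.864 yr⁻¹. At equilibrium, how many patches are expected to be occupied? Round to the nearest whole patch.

68

p* = 1 − e/c = 1 − 0.864/1.278 = 0.3239.
Expected occupied patches = N × p* = 211 × 0.3239 = 68.35 ≈ 68.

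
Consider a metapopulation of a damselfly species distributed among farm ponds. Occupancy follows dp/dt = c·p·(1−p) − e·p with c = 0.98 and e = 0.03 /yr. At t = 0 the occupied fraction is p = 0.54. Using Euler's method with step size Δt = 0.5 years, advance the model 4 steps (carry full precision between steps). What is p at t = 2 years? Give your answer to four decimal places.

0.8894

Update rule: p ← p + [c·p·(1−p) − e·p]·Δt with Δt = 0.5.
step 1: Δp = +0.11362, p = 0.65362
step 2: Δp = +0.10113, p = 0.75475
step 3: Δp = +0.07938, p = 0.83413
step 4: Δp = +0.05528, p = 0.88941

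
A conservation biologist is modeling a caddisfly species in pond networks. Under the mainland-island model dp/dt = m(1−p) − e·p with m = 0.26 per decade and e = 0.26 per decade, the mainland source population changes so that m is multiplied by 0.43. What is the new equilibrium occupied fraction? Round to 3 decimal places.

0.301

Before: p* = 0.26/(0.26+0.26) = 0.5000.
After: m = 0.1118, e = 0.26; p* = 0.1118/0.3718 = 0.3007.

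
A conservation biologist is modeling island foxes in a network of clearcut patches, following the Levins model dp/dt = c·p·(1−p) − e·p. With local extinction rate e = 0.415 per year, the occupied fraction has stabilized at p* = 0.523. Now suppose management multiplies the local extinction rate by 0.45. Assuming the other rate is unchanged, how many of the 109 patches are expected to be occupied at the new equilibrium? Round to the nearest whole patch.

86

Balance c(1−p*) = e gives c = e/(1 − 0.52300) = 0.415/0.47700 = 0.87002.
New p* = 1 − e/c = 1 − 0.18675/0.87002 = 0.78535.
Expected occupied = 109 × 0.78535 = 85.60 ≈ 86.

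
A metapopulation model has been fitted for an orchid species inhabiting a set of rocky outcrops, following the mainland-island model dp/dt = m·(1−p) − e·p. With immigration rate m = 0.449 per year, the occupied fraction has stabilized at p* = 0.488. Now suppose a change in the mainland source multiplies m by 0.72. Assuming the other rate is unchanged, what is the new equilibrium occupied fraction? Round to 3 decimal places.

Balance m(1−p*) = e·p* gives e = m(1−p*)/p* = 0.449×0.51200/0.48800 = 0.47108.
New p* = m/(m+e) = 0.32328/(0.32328+0.47108) = 0.40697.

0.407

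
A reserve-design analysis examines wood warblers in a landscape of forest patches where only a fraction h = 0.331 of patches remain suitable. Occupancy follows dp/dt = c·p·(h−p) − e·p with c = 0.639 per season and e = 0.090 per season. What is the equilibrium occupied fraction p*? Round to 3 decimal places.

Setting dp/dt = 0 and dividing by p* gives c·(h−p*) = e.
So p* = h − e/c = 0.331 − 0.090/0.639 = 0.331 − 0.1408 = 0.1902.

0.190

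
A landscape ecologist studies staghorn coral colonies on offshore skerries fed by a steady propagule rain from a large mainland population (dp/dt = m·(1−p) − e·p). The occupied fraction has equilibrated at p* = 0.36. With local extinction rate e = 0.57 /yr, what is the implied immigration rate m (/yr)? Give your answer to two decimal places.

0.32

At equilibrium m(1−p*) = e·p*, so m = e·p*/(1−p*).
m = 0.57 × 0.36 / 0.6400 = 0.2052/0.6400 = 0.3206.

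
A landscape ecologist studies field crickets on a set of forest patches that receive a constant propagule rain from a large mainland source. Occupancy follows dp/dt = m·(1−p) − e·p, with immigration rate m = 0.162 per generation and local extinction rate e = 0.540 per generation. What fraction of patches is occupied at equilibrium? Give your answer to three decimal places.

0.231

At equilibrium the propagule rain into empty patches balances local extinction: m(1−p*) = e·p*.
p* = m/(m+e) = 0.162/(0.162+0.540) = 0.162/0.7020 = 0.2308.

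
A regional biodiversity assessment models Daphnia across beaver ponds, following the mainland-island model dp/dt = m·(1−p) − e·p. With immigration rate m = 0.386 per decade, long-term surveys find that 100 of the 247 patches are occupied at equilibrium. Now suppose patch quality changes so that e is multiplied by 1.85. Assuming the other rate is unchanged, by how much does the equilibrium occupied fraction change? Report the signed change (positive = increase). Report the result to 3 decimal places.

Observed p* = 100/247 = 0.40486.
Balance m(1−p*) = e·p* gives e = m(1−p*)/p* = 0.386×0.59514/0.40486 = 0.56742.
New p* = m/(m+e) = 0.38600/(0.38600+1.04973) = 0.26885.
Δp* = 0.26885 − 0.40486 = -0.13601.

-0.136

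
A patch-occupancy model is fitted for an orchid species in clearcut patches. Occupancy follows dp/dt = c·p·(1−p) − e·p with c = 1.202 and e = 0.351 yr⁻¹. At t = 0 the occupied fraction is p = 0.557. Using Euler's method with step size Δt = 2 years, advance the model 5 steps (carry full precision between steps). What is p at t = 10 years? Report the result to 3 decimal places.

Update rule: p ← p + [c·p·(1−p) − e·p]·Δt with Δt = 2.
p: 0.55700 → 0.75918  (Δp = +0.20218)
p: 0.75918 → 0.66575  (Δp = -0.09342)
p: 0.66575 → 0.73335  (Δp = +0.06759)
p: 0.73335 → 0.68864  (Δp = -0.04471)
p: 0.68864 → 0.72067  (Δp = +0.03203)

0.721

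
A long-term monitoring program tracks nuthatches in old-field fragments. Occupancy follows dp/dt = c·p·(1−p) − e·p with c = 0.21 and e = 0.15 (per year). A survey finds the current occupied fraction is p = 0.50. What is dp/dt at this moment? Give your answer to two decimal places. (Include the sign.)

Colonization term: c·p·(1−p) = 0.21×0.50×0.5000 = 0.05250.
Extinction term: e·p = 0.07500.
dp/dt = 0.05250 − 0.07500 = -0.02250.

-0.02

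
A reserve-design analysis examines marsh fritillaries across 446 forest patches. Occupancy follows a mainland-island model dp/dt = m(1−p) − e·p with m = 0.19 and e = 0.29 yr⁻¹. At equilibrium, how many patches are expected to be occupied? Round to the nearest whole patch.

p* = m/(m+e) = 0.19/0.4800 = 0.3958.
Expected occupied patches = N × p* = 446 × 0.3958 = 176.54 ≈ 177.

177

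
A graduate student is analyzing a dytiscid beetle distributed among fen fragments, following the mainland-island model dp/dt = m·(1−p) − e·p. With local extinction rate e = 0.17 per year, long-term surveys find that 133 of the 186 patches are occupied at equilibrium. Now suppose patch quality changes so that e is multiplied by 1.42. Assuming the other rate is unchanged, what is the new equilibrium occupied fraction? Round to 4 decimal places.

Observed p* = 133/186 = 0.71505.
Balance m(1−p*) = e·p* gives m = e·p*/(1−p*) = 0.17×0.71505/0.28495 = 0.42660.
New p* = m/(m+e) = 0.42660/(0.42660+0.24140) = 0.63862.

0.6386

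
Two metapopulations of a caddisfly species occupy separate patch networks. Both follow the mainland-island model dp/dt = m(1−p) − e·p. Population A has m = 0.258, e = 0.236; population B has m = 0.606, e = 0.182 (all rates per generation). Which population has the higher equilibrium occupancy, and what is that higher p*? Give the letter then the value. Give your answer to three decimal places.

B, 0.769

A: p*_A = m/(m+e) = 0.258/0.4940 = 0.5223.
B: p*_B = 0.606/0.7880 = 0.7690.
B is higher at 0.7690.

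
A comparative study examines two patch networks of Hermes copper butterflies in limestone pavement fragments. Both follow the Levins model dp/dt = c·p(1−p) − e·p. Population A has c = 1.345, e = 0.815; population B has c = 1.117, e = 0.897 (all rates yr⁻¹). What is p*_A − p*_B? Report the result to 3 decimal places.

0.197

A: p*_A = 1 − 0.815/1.345 = 0.3941.
B: p*_B = 1 − 0.897/1.117 = 0.1970.
p*_A − p*_B = 0.3941 − 0.1970 = 0.1971.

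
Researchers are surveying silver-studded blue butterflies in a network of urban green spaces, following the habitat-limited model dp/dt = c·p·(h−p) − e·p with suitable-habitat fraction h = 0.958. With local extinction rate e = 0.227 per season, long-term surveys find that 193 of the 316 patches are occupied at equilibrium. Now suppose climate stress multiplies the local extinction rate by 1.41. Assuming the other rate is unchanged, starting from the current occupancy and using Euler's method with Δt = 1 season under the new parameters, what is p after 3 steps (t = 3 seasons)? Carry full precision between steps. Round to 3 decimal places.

0.504

Observed p* = 193/316 = 0.61076.
Balance c(h−p*) = e gives c = e/(0.958 − 0.61076) = 0.227/0.34724 = 0.65373.
Starting from p₀ = 0.61076; update p ← p + (dp/dt)·Δt with the new parameters.
  1  |  dp/dt·Δt = -0.056843  |  p_1 = 0.553916
  2  |  dp/dt·Δt = -0.030969  |  p_2 = 0.522947
  3  |  dp/dt·Δt = -0.018651  |  p_3 = 0.504296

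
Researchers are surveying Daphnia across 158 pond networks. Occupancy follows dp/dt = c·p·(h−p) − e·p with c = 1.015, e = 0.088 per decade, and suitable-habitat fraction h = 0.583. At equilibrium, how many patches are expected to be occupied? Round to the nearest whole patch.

p* = h − e/c = 0.583 − 0.0867 = 0.4963.
Expected occupied patches = N × p* = 158 × 0.4963 = 78.42 ≈ 78.

78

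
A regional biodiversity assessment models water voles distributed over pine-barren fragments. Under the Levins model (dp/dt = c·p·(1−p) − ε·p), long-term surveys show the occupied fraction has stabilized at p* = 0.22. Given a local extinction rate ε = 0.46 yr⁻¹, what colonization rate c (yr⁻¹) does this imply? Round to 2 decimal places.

0.59

At equilibrium c(1−p*) = ε, so c = ε/(1−p*).
c = 0.46/(1 − 0.22) = 0.46/0.7800 = 0.5897.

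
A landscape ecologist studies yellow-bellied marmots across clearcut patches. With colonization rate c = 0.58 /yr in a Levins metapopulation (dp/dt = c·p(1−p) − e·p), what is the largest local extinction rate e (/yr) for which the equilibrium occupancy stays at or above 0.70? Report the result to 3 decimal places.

1 − e/c ≥ 0.70 ⇒ e ≤ c(1 − 0.70) = 0.58 × 0.3000.
e_max = 0.1740.

0.174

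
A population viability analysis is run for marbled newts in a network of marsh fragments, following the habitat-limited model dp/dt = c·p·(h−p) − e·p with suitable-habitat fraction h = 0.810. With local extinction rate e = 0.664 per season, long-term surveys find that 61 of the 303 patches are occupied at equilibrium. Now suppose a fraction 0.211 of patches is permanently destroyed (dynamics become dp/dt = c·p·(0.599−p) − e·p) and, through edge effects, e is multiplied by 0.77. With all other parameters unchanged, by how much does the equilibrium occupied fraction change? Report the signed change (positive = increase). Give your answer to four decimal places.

-0.0710

Observed p* = 61/303 = 0.20132.
Balance c(h−p*) = e gives c = e/(0.81 − 0.20132) = 0.664/0.60868 = 1.09089.
New p* = 0.599 − e/c = 0.599 − 0.51128/1.09089 = 0.13032.
Δp* = 0.13032 − 0.20132 = -0.07100.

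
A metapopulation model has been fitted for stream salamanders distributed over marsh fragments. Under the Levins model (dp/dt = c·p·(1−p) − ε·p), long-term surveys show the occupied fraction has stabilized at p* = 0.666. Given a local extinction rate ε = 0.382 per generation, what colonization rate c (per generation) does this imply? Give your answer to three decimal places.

1.144

At equilibrium c(1−p*) = ε, so c = ε/(1−p*).
c = 0.382/(1 − 0.666) = 0.382/0.3340 = 1.1437.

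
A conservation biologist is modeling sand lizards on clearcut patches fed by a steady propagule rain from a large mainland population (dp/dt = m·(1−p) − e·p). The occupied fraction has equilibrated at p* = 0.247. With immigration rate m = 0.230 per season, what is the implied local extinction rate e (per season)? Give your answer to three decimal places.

At equilibrium m(1−p*) = e·p*, so e = m(1−p*)/p*.
e = 0.230 × 0.7530 / 0.247 = 0.7012.

0.701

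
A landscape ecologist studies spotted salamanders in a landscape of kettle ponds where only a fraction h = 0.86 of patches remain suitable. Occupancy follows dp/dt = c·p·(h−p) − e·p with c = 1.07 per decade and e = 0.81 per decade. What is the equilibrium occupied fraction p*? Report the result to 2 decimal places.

0.10

Setting dp/dt = 0 and dividing by p* gives c·(h−p*) = e.
So p* = h − e/c = 0.86 − 0.81/1.07 = 0.86 − 0.7570 = 0.1030.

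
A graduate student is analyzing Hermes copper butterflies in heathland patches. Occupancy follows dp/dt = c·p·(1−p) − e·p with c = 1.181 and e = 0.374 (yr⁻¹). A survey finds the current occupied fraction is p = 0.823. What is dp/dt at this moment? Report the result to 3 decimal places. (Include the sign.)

Colonization term: c·p·(1−p) = 1.181×0.823×0.1770 = 0.17204.
Extinction term: e·p = 0.30780.
dp/dt = 0.17204 − 0.30780 = -0.13576.

-0.136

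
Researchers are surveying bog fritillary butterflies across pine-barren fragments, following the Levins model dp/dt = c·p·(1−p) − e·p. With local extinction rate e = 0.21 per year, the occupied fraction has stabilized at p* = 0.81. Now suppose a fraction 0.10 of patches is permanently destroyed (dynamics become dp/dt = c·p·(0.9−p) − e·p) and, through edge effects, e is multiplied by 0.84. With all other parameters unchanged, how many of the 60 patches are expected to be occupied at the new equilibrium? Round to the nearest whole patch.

44

Balance c(1−p*) = e gives c = e/(1 − 0.81000) = 0.21/0.19000 = 1.10526.
New p* = 0.9 − e/c = 0.9 − 0.17640/1.10526 = 0.74040.
Expected occupied = 60 × 0.74040 = 44.42 ≈ 44.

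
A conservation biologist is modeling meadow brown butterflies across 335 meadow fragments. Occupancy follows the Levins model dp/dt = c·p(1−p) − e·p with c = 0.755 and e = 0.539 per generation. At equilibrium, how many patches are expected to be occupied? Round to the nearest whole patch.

96

p* = 1 − e/c = 1 − 0.539/0.755 = 0.2861.
Expected occupied patches = N × p* = 335 × 0.2861 = 95.84 ≈ 96.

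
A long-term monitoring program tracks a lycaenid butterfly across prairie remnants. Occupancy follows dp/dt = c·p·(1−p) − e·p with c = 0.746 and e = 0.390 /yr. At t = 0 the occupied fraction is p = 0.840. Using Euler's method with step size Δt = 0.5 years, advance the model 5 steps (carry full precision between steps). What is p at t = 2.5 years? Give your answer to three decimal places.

Update rule: p ← p + [c·p·(1−p) − e·p]·Δt with Δt = 0.5.
p: 0.84000 → 0.72633  (Δp = -0.11367)
p: 0.72633 → 0.65884  (Δp = -0.06749)
p: 0.65884 → 0.61420  (Δp = -0.04463)
p: 0.61420 → 0.58282  (Δp = -0.03138)
p: 0.58282 → 0.55986  (Δp = -0.02296)

0.560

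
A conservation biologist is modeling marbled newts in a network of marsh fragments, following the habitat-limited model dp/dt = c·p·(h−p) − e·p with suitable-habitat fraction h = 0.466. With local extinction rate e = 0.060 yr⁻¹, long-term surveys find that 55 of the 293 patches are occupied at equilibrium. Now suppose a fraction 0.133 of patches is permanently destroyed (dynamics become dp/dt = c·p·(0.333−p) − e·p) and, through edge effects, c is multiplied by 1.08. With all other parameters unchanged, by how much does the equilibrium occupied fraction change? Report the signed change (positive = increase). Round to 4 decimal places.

Observed p* = 55/293 = 0.18771.
Balance c(h−p*) = e gives c = e/(0.466 − 0.18771) = 0.060/0.27829 = 0.21560.
New p* = 0.333 − e/c = 0.333 − 0.06000/0.23285 = 0.07532.
Δp* = 0.07532 − 0.18771 = -0.11239.

-0.1124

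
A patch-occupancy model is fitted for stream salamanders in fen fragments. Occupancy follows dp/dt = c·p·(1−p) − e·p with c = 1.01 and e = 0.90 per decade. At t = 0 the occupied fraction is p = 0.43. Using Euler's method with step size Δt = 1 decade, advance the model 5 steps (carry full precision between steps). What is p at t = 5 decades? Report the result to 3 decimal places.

Update rule: p ← p + [c·p·(1−p) − e·p]·Δt with Δt = 1.
  1  |  dp/dt·Δt = -0.139449  |  p_1 = 0.290551
  2  |  dp/dt·Δt = -0.053303  |  p_2 = 0.237248
  3  |  dp/dt·Δt = -0.030752  |  p_3 = 0.206496
  4  |  dp/dt·Δt = -0.020352  |  p_4 = 0.186143
  5  |  dp/dt·Δt = -0.014520  |  p_5 = 0.171623

0.172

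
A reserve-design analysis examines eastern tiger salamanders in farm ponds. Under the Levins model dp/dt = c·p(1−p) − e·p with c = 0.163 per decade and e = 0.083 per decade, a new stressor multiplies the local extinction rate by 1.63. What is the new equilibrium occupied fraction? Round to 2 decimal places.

0.17

Before: p* = 1 − 0.083/0.163 = 0.4908.
After the change, c = 0.163, e = 0.13529, so p* = 1 − 0.13529/0.163 = 0.1700.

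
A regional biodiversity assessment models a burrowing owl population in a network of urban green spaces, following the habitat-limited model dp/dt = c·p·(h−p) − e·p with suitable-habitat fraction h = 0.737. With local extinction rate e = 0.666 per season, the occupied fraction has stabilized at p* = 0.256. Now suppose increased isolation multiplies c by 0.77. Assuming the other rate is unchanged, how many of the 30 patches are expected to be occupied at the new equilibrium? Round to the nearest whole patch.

Balance c(h−p*) = e gives c = e/(0.737 − 0.25600) = 0.666/0.48100 = 1.38462.
New p* = 0.737 − e/c = 0.737 − 0.66600/1.06616 = 0.11233.
Expected occupied = 30 × 0.11233 = 3.37 ≈ 3.

3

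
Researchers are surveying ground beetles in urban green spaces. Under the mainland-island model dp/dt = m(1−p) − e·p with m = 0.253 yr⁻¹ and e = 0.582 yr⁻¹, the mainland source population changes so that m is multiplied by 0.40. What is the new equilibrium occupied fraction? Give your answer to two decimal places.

0.15

Before: p* = 0.253/(0.253+0.582) = 0.3030.
After: m = 0.1012, e = 0.582; p* = 0.1012/0.6832 = 0.1481.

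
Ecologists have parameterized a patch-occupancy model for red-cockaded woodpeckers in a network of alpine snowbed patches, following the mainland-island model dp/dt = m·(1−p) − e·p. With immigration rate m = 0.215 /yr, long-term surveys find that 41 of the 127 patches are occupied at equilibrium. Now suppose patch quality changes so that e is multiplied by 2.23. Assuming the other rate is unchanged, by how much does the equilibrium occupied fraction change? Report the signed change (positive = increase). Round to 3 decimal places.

-0.147

Observed p* = 41/127 = 0.32283.
Balance m(1−p*) = e·p* gives e = m(1−p*)/p* = 0.215×0.67717/0.32283 = 0.45099.
New p* = m/(m+e) = 0.21500/(0.21500+1.00571) = 0.17613.
Δp* = 0.17613 − 0.32283 = -0.14670.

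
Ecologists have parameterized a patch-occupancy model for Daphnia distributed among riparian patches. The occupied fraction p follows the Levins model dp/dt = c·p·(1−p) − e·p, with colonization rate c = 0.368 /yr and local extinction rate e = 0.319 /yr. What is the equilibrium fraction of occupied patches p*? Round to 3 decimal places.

0.133

Setting dp/dt = 0 and dividing through by p* gives c·(1−p*) = e.
So p* = 1 − e/c = 1 − 0.319/0.368 = 1 − 0.8668 = 0.1332.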